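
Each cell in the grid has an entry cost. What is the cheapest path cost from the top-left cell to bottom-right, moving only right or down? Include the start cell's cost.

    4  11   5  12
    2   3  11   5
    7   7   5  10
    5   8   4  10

One optimal route is [0,0] -> [1,0] -> [1,1] -> [2,1] -> [2,2] -> [3,2] -> [3,3].
Its cost is 4 + 2 + 3 + 7 + 5 + 4 + 10 = 35.

35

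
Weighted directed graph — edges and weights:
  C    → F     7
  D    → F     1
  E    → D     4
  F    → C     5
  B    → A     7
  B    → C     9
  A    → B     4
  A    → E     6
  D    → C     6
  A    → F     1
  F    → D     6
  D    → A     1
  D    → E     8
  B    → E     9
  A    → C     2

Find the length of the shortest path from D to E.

Routes from D to E:
D → A → B → E: 1 + 4 + 9 = 14
D → E: 8
D → A → E: 1 + 6 = 7
The minimum is 7.

7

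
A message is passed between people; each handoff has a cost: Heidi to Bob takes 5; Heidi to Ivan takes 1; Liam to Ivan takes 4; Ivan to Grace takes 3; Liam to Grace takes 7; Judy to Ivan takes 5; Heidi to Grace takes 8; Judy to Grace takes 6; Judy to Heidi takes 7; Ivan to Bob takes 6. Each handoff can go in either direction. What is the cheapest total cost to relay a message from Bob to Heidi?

5

Comparing a few candidate routes:
Bob→Heidi: 5
Bob→Ivan→Grace→Judy→Heidi: 6 + 3 + 6 + 7 = 22
Bob→Ivan→Judy→Heidi: 6 + 5 + 7 = 18
Bob→Ivan→Heidi: 6 + 1 = 7
Bob→Ivan→Liam→Grace→Heidi: 6 + 4 + 7 + 8 = 25
Bob→Ivan→Grace→Heidi: 6 + 3 + 8 = 17
Shortest: 5.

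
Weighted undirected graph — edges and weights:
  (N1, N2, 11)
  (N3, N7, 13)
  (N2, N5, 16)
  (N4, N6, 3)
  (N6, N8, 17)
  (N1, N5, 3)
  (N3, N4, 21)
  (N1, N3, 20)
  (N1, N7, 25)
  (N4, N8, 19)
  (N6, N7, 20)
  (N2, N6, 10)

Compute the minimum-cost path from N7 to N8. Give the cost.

37

Checking several routes:
N7→N6→N8: 20 + 17 = 37
N7→N6→N4→N8: 20 + 3 + 19 = 42
N7→N3→N4→N8: 13 + 21 + 19 = 53
Shortest: 37.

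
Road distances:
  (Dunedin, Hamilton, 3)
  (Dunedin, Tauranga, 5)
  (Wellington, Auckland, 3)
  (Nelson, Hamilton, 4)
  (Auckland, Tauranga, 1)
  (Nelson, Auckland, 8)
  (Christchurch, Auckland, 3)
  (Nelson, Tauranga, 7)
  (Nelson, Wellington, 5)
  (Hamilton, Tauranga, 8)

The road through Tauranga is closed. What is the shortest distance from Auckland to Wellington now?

Paths from Auckland to Wellington avoiding Tauranga:
Auckland → Nelson → Wellington: 8 + 5 = 13
Auckland → Wellington: 3
Best route has total 3.

3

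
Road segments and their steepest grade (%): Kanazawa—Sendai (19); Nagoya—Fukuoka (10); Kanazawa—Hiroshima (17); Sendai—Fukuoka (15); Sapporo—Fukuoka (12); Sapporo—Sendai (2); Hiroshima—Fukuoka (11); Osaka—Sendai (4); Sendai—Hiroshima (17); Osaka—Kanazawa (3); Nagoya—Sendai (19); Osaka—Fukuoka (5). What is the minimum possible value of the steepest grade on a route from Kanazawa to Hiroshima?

A few of the Kanazawa→Hiroshima routes:
Kanazawa → Hiroshima: max(17) = 17
Kanazawa → Osaka → Fukuoka → Hiroshima: max(3, 5, 11) = 11
Kanazawa → Osaka → Sendai → Sapporo → Fukuoka → Hiroshima: max(3, 4, 2, 12, 11) = 12
Kanazawa → Osaka → Sendai → Fukuoka → Hiroshima: max(3, 4, 15, 11) = 15
Kanazawa → Osaka → Sendai → Hiroshima: max(3, 4, 17) = 17
Kanazawa → Osaka → Fukuoka → Sendai → Hiroshima: max(3, 5, 15, 17) = 17
Best route has worst link 11%.

11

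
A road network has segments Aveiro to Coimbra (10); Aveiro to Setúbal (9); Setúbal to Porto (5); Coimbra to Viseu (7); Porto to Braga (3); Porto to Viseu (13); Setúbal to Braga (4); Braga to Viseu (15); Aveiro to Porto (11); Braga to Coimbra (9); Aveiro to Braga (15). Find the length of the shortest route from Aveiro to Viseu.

Some routes from Aveiro to Viseu:
Aveiro-Porto-Viseu: 11 + 13 = 24
Aveiro-Setúbal-Braga-Viseu: 9 + 4 + 15 = 28
Aveiro-Coimbra-Viseu: 10 + 7 = 17
Aveiro-Setúbal-Porto-Viseu: 9 + 5 + 13 = 27
Aveiro-Setúbal-Braga-Coimbra-Viseu: 9 + 4 + 9 + 7 = 29
Shortest: 17 mi.

17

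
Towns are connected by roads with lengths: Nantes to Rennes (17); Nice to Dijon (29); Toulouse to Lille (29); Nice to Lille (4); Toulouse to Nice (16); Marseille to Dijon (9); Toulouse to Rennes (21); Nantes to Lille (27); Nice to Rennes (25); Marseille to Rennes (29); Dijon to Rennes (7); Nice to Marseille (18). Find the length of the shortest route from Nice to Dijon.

Some routes from Nice to Dijon:
Nice→Rennes→Dijon: 25 + 7 = 32
Nice→Toulouse→Rennes→Dijon: 16 + 21 + 7 = 44
Nice→Dijon: 29
Nice→Marseille→Dijon: 18 + 9 = 27
Nice→Marseille→Rennes→Dijon: 18 + 29 + 7 = 54
Best route has total 27.

27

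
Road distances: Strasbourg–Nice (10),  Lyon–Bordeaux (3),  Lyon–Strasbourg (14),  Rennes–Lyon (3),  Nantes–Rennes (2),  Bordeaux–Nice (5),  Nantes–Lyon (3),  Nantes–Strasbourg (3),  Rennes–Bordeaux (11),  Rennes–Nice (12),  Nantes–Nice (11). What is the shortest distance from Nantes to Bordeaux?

6

A few of the Nantes→Bordeaux routes:
Nantes→Strasbourg→Nice→Bordeaux: 3 + 10 + 5 = 18
Nantes→Nice→Bordeaux: 11 + 5 = 16
Nantes→Rennes→Bordeaux: 2 + 11 = 13
Nantes→Lyon→Rennes→Bordeaux: 3 + 3 + 11 = 17
Nantes→Rennes→Lyon→Bordeaux: 2 + 3 + 3 = 8
Nantes→Lyon→Bordeaux: 3 + 3 = 6
The minimum is 6.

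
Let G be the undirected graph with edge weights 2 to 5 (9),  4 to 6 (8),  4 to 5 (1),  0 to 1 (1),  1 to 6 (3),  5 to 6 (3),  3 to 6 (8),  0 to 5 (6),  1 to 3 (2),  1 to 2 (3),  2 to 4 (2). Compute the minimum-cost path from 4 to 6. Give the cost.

Some routes from 4 to 6:
4 - 5 - 0 - 1 - 6: 1 + 6 + 1 + 3 = 11
4 - 5 - 6: 1 + 3 = 4
4 - 6: 8
4 - 2 - 1 - 6: 2 + 3 + 3 = 8
The minimum is 4.

4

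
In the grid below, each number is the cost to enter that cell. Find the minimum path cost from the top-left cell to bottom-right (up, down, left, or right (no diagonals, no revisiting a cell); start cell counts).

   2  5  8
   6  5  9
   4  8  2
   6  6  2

24

One optimal route is [0,0] → [0,1] → [1,1] → [2,1] → [2,2] → [3,2].
Its cost is 2 + 5 + 5 + 8 + 2 + 2 = 24.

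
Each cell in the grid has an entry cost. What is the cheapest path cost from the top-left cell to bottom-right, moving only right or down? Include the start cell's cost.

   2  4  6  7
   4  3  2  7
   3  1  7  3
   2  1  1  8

One optimal route is [0,0] [0,1] [1,1] [2,1] [3,1] [3,2] [3,3].
Its cost is 2 + 4 + 3 + 1 + 1 + 1 + 8 = 20.

20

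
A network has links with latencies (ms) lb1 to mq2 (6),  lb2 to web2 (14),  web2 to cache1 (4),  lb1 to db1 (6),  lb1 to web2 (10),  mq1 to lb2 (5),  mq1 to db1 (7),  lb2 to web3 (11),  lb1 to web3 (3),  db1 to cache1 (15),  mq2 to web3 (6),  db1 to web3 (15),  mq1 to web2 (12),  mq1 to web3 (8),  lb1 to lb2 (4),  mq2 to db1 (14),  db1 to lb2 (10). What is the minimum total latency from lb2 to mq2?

A few of the lb2→mq2 routes:
lb2→lb1→mq2: 4 + 6 = 10
lb2→lb1→web3→mq2: 4 + 3 + 6 = 13
lb2→web3→mq2: 11 + 6 = 17
Shortest: 10 ms.

10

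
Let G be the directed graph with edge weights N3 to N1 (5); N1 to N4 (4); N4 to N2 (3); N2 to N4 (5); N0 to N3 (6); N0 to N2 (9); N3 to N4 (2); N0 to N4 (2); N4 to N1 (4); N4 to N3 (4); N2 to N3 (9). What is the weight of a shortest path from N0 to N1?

A few of the N0→N1 routes:
N0→N4→N1: 2 + 4 = 6
N0→N3→N1: 6 + 5 = 11
N0→N4→N3→N1: 2 + 4 + 5 = 11
Shortest: 6.

6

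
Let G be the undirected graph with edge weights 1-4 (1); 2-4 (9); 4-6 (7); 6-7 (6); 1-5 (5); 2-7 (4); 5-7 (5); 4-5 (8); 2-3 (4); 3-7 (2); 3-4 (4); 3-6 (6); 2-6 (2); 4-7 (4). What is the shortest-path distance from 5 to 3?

A few of the 5→3 routes:
5→1→4→7→3: 5 + 1 + 4 + 2 = 12
5→1→4→3: 5 + 1 + 4 = 10
5→4→3: 8 + 4 = 12
5→7→3: 5 + 2 = 7
Best route has total 7.

7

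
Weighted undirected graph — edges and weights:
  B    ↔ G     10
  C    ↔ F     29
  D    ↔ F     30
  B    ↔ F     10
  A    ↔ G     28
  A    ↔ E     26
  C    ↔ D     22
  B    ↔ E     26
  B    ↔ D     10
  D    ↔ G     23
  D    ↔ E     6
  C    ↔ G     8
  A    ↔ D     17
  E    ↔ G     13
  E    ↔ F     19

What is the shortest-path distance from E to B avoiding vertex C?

A few of the E→B routes:
E→D→F→B: 6 + 30 + 10 = 46
E→D→G→B: 6 + 23 + 10 = 39
E→F→B: 19 + 10 = 29
E→B: 26
E→G→B: 13 + 10 = 23
E→D→B: 6 + 10 = 16
Best route has total 16.

16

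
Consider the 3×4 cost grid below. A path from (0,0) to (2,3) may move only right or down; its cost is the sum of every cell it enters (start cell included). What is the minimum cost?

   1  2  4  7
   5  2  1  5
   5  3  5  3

Cheapest: [0,0]→[0,1]→[1,1]→[1,2]→[1,3]→[2,3]
  1 + 2 + 2 + 1 + 5 + 3 = 14
(Top row then right column would cost 22.)

14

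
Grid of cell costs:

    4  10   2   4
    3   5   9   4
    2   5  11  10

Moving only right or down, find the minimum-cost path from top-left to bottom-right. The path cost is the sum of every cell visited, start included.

34

Take [0,0] → [0,1] → [0,2] → [0,3] → [1,3] → [2,3] for a total of 4 + 10 + 2 + 4 + 4 + 10 = 34.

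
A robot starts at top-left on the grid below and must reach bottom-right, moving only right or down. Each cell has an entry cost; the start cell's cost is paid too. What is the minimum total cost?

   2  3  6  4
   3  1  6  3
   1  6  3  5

20

Take r0c0→r0c1→r1c1→r1c2→r1c3→r2c3 for a total of 2 + 3 + 1 + 6 + 3 + 5 = 20.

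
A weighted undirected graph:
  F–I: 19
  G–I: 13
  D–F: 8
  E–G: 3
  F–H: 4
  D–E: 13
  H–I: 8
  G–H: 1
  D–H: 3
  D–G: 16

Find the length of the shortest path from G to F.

5

Comparing a few candidate routes:
G→H→F: 1 + 4 = 5
G→D→F: 16 + 8 = 24
G→E→D→H→F: 3 + 13 + 3 + 4 = 23
G→E→D→F: 3 + 13 + 8 = 24
G→H→D→F: 1 + 3 + 8 = 12
G→D→H→F: 16 + 3 + 4 = 23
Shortest: 5.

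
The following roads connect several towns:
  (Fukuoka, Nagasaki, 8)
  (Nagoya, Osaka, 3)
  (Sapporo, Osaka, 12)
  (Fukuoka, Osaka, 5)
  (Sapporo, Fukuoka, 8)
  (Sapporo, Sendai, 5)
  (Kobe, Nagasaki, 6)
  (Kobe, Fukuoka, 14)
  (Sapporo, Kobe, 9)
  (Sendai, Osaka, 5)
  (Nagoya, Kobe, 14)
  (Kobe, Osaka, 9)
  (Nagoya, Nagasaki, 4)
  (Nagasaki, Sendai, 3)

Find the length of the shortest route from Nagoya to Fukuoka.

8

Checking several routes:
Nagoya→Nagasaki→Sendai→Osaka→Fukuoka: 4 + 3 + 5 + 5 = 17
Nagoya→Osaka→Fukuoka: 3 + 5 = 8
Nagoya→Nagasaki→Fukuoka: 4 + 8 = 12
Shortest: 8.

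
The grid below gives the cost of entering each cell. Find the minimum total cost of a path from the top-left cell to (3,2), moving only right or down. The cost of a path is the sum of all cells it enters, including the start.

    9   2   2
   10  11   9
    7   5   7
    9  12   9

38

Best path: [0,0] [0,1] [0,2] [1,2] [2,2] [3,2]
Cost: 9 + 2 + 2 + 9 + 7 + 9 = 38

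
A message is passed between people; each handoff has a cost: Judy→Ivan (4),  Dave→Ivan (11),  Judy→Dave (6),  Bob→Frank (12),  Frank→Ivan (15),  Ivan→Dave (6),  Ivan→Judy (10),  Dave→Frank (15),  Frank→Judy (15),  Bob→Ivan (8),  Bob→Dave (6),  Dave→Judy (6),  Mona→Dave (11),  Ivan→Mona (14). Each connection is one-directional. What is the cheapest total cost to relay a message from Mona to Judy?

Some routes from Mona to Judy:
Mona→Dave→Judy: 11 + 6 = 17
Mona→Dave→Ivan→Judy: 11 + 11 + 10 = 32
Mona→Dave→Frank→Judy: 11 + 15 + 15 = 41
Shortest: 17.

17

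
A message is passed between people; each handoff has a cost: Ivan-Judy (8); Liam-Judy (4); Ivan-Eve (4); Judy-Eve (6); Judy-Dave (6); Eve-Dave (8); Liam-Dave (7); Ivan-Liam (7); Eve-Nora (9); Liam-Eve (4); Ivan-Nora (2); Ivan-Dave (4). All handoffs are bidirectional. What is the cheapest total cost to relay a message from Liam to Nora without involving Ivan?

13

Some routes from Liam to Nora avoiding Ivan:
Liam→Judy→Eve→Nora: 4 + 6 + 9 = 19
Liam→Eve→Nora: 4 + 9 = 13
Liam→Dave→Eve→Nora: 7 + 8 + 9 = 24
Best route has total 13.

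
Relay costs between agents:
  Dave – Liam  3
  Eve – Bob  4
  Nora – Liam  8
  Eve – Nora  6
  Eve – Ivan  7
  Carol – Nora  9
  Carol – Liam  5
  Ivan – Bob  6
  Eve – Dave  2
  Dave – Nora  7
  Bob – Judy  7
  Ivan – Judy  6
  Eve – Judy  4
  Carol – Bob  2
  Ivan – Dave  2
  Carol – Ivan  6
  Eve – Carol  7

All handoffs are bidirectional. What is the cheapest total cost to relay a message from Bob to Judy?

Some routes from Bob to Judy:
Bob→Ivan→Judy: 6 + 6 = 12
Bob→Judy: 7
Bob→Eve→Judy: 4 + 4 = 8
Shortest: 7.

7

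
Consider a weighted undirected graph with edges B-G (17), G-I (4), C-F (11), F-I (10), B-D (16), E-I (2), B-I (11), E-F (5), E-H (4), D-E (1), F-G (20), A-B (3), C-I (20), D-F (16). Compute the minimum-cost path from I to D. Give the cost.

Checking several routes:
I→F→D: 10 + 16 = 26
I→F→E→D: 10 + 5 + 1 = 16
I→E→D: 2 + 1 = 3
I→E→F→D: 2 + 5 + 16 = 23
Shortest: 3.

3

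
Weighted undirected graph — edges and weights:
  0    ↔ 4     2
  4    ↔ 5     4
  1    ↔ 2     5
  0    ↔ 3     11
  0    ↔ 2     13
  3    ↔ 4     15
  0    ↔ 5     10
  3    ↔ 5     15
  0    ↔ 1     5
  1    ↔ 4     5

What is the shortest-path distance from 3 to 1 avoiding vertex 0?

Candidate routes:
3-4-1: 15 + 5 = 20
3-5-4-1: 15 + 4 + 5 = 24
The minimum is 20.

20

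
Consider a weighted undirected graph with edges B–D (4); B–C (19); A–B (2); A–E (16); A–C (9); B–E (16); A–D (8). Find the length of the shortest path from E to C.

25

A few of the E→C routes:
E→B→A→C: 16 + 2 + 9 = 27
E→A→C: 16 + 9 = 25
E→B→D→A→C: 16 + 4 + 8 + 9 = 37
E→B→C: 16 + 19 = 35
Best route has total 25.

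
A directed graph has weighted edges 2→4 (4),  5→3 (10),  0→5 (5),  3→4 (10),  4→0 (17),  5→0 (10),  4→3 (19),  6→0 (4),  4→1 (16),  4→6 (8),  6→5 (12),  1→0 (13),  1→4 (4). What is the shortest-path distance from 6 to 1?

Candidate routes:
6 -> 5 -> 3 -> 4 -> 1: 12 + 10 + 10 + 16 = 48
6 -> 0 -> 5 -> 3 -> 4 -> 1: 4 + 5 + 10 + 10 + 16 = 45
The minimum is 45.

45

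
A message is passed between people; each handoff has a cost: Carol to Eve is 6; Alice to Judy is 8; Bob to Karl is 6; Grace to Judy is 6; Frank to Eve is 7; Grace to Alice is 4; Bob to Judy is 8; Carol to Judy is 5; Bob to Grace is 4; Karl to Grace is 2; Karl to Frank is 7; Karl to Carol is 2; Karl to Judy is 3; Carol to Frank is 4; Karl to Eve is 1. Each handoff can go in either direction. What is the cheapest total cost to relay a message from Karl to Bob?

A few of the Karl→Bob routes:
Karl - Bob: 6
Karl - Judy - Grace - Bob: 3 + 6 + 4 = 13
Karl - Grace - Bob: 2 + 4 = 6
Karl - Judy - Bob: 3 + 8 = 11
The minimum is 6.

6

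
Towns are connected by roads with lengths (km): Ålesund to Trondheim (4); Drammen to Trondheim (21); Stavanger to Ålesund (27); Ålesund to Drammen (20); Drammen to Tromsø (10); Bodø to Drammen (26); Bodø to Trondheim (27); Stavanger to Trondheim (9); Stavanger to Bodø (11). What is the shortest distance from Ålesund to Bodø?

Some routes from Ålesund to Bodø:
Ålesund-Trondheim-Bodø: 4 + 27 = 31
Ålesund-Drammen-Bodø: 20 + 26 = 46
Ålesund-Trondheim-Stavanger-Bodø: 4 + 9 + 11 = 24
Ålesund-Trondheim-Drammen-Bodø: 4 + 21 + 26 = 51
Ålesund-Stavanger-Bodø: 27 + 11 = 38
The minimum is 24 km.

24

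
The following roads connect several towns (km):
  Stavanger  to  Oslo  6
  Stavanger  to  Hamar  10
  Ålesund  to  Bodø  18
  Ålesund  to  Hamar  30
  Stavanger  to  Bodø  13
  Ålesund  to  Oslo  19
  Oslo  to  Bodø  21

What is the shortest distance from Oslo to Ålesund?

19

Checking several routes:
Oslo → Ålesund: 19
Oslo → Stavanger → Bodø → Ålesund: 6 + 13 + 18 = 37
Oslo → Bodø → Ålesund: 21 + 18 = 39
Oslo → Stavanger → Hamar → Ålesund: 6 + 10 + 30 = 46
Shortest: 19 km.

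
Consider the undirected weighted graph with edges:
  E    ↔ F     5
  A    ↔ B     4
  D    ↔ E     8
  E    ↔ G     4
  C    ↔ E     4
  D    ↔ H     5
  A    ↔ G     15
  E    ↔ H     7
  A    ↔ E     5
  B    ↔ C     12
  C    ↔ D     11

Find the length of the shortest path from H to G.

11

Checking several routes:
H -> D -> E -> G: 5 + 8 + 4 = 17
H -> E -> G: 7 + 4 = 11
H -> D -> C -> E -> G: 5 + 11 + 4 + 4 = 24
Best route has total 11.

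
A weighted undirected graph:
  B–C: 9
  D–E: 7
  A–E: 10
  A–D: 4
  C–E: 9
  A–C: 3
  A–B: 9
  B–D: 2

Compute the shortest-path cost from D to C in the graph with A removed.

11

Candidate routes:
D→B→C: 2 + 9 = 11
D→E→C: 7 + 9 = 16
Shortest: 11.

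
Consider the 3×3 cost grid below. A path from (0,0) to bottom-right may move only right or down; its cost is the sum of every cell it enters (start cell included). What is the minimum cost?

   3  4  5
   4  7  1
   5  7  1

14

Path (0,0) (0,1) (0,2) (1,2) (2,2): 3 + 4 + 5 + 1 + 1 = 14.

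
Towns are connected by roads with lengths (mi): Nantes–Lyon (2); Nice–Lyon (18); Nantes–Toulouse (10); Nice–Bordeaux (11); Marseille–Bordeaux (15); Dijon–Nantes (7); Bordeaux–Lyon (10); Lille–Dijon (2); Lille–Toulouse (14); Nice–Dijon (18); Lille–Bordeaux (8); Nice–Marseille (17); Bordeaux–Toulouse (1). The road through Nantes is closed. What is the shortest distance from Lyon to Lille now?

18

A few of the Lyon→Lille routes:
Lyon - Nice - Dijon - Lille: 18 + 18 + 2 = 38
Lyon - Nice - Bordeaux - Lille: 18 + 11 + 8 = 37
Lyon - Bordeaux - Nice - Dijon - Lille: 10 + 11 + 18 + 2 = 41
Lyon - Bordeaux - Lille: 10 + 8 = 18
Lyon - Bordeaux - Toulouse - Lille: 10 + 1 + 14 = 25
Best route has total 18 mi.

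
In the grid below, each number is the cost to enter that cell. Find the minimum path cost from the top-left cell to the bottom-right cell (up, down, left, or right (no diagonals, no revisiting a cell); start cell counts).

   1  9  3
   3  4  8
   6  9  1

One optimal route is (0,0) -> (1,0) -> (1,1) -> (1,2) -> (2,2).
Its cost is 1 + 3 + 4 + 8 + 1 = 17.

17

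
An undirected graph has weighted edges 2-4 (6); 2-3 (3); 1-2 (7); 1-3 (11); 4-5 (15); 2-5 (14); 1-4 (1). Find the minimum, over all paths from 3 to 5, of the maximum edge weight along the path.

14

A few of the 3→5 routes:
3 - 1 - 4 - 2 - 5: max(11, 1, 6, 14) = 14
3 - 1 - 2 - 5: max(11, 7, 14) = 14
3 - 2 - 5: max(3, 14) = 14
Smallest bottleneck: 14.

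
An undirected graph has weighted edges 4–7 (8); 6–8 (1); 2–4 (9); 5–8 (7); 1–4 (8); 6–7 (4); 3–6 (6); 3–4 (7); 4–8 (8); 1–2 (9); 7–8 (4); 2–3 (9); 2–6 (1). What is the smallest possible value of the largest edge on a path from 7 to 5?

Comparing a few candidate routes:
7 → 4 → 8 → 5: max(8, 8, 7) = 8
7 → 6 → 8 → 5: max(4, 1, 7) = 7
7 → 8 → 5: max(4, 7) = 7
7 → 6 → 3 → 4 → 8 → 5: max(4, 6, 7, 8, 7) = 8
7 → 4 → 3 → 6 → 8 → 5: max(8, 7, 6, 1, 7) = 8
Smallest bottleneck: 7.

7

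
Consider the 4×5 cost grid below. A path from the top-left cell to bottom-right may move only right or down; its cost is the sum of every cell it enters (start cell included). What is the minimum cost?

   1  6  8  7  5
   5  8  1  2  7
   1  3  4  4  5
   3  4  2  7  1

Cheapest: r0c0 r1c0 r2c0 r2c1 r2c2 r2c3 r2c4 r3c4
  1 + 5 + 1 + 3 + 4 + 4 + 5 + 1 = 24
For comparison, the top-then-right route costs 40.

24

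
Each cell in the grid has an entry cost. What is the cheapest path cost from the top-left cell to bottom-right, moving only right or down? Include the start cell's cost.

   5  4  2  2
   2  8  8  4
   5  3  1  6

22

Path [0,0] → [1,0] → [2,0] → [2,1] → [2,2] → [2,3]: 5 + 2 + 5 + 3 + 1 + 6 = 22.
(Top row then right column would cost 23.)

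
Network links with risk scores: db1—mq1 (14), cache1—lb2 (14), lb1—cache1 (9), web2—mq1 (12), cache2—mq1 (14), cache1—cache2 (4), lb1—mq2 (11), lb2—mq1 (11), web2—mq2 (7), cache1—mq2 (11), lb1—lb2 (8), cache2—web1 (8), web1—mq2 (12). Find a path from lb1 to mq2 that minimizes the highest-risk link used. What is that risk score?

A few of the lb1→mq2 routes:
lb1 → cache1 → mq2: max(9, 11) = 11
lb1 → mq2: max(11) = 11
lb1 → cache1 → cache2 → web1 → mq2: max(9, 4, 8, 12) = 12
Best route has worst link 11.

11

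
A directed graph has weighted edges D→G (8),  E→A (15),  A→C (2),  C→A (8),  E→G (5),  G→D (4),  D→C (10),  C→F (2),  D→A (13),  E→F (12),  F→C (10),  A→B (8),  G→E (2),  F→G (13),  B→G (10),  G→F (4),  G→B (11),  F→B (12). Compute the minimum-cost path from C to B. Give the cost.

14

Comparing a few candidate routes:
C→A→B: 8 + 8 = 16
C→F→B: 2 + 12 = 14
C→F→G→B: 2 + 13 + 11 = 26
Shortest: 14.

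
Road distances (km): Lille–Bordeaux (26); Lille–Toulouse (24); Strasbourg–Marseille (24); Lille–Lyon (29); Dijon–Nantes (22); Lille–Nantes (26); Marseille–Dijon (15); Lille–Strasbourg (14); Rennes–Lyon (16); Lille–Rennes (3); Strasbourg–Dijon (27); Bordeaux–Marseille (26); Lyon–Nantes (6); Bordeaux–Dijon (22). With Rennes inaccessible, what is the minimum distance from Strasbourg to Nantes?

A few of the Strasbourg→Nantes routes:
Strasbourg→Lille→Lyon→Nantes: 14 + 29 + 6 = 49
Strasbourg→Lille→Nantes: 14 + 26 = 40
Strasbourg→Marseille→Bordeaux→Dijon→Nantes: 24 + 26 + 22 + 22 = 94
Strasbourg→Dijon→Nantes: 27 + 22 = 49
Strasbourg→Marseille→Dijon→Nantes: 24 + 15 + 22 = 61
Strasbourg→Lille→Bordeaux→Dijon→Nantes: 14 + 26 + 22 + 22 = 84
The minimum is 40 km.

40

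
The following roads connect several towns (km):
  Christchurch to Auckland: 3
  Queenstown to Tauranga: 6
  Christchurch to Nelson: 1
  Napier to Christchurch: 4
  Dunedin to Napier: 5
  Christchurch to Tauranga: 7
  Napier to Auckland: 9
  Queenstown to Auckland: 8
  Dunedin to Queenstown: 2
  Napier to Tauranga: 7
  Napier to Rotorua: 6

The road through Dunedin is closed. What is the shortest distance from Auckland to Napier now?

Some routes from Auckland to Napier avoiding Dunedin:
Auckland -> Queenstown -> Tauranga -> Napier: 8 + 6 + 7 = 21
Auckland -> Christchurch -> Tauranga -> Napier: 3 + 7 + 7 = 17
Auckland -> Napier: 9
Auckland -> Christchurch -> Napier: 3 + 4 = 7
Best route has total 7 km.

7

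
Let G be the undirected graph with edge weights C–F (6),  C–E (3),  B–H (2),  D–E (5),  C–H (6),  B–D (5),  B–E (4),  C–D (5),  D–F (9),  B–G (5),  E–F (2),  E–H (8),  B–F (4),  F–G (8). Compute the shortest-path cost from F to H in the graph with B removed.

Comparing a few candidate routes:
F -> E -> H: 2 + 8 = 10
F -> C -> H: 6 + 6 = 12
F -> E -> C -> H: 2 + 3 + 6 = 11
The minimum is 10.

10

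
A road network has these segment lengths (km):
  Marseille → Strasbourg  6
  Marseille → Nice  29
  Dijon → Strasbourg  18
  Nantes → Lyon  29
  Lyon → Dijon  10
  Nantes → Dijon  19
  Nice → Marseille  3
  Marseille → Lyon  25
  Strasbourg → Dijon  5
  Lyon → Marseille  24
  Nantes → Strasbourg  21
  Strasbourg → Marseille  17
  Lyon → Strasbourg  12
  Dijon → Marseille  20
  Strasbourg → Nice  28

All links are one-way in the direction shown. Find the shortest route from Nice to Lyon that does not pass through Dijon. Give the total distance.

Routes from Nice to Lyon avoiding Dijon:
Nice→Marseille→Lyon: 3 + 25 = 28
Shortest: 28 km.

28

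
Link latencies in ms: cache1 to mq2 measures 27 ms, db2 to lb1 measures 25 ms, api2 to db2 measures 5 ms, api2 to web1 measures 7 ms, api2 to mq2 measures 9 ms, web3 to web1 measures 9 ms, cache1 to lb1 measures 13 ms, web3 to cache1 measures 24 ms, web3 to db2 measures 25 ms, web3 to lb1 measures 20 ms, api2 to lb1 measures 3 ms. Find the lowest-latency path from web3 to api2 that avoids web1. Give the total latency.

23

Comparing a few candidate routes:
web3 -> lb1 -> api2: 20 + 3 = 23
web3 -> lb1 -> db2 -> api2: 20 + 25 + 5 = 50
web3 -> db2 -> api2: 25 + 5 = 30
web3 -> db2 -> lb1 -> api2: 25 + 25 + 3 = 53
web3 -> cache1 -> lb1 -> api2: 24 + 13 + 3 = 40
Shortest: 23 ms.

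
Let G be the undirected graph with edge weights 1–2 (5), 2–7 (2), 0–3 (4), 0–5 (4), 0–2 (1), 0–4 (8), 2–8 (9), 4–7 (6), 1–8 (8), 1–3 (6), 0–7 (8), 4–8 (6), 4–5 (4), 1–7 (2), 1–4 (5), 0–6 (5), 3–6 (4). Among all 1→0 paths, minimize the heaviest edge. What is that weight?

2

Some routes from 1 to 0:
1→4→5→0: max(5, 4, 4) = 5
1→4→7→2→0: max(5, 6, 2, 1) = 6
1→2→0: max(5, 1) = 5
1→7→2→0: max(2, 2, 1) = 2
1→2→7→4→5→0: max(5, 2, 6, 4, 4) = 6
Smallest bottleneck: 2.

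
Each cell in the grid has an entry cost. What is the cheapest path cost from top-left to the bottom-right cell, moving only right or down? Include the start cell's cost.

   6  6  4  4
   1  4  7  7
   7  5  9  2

27

One optimal route is [0,0] -> [1,0] -> [1,1] -> [1,2] -> [1,3] -> [2,3].
Its cost is 6 + 1 + 4 + 7 + 7 + 2 = 27.
For comparison, the top-then-right route costs 29.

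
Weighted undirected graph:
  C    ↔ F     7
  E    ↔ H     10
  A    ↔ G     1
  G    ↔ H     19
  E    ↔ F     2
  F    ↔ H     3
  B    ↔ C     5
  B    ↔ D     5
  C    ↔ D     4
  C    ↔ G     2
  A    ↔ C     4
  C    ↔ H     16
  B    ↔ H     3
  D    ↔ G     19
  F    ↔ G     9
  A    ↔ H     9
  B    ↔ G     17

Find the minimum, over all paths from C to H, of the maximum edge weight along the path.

5

A few of the C→H routes:
C → F → H: max(7, 3) = 7
C → D → B → H: max(4, 5, 3) = 5
C → B → H: max(5, 3) = 5
C → A → H: max(4, 9) = 9
Smallest bottleneck: 5.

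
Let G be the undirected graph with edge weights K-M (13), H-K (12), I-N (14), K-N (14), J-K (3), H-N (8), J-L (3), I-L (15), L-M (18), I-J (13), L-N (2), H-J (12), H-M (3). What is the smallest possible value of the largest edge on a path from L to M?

8

Checking several routes:
L-J-K-H-M: max(3, 3, 12, 3) = 12
L-N-H-J-K-M: max(2, 8, 12, 3, 13) = 13
L-J-H-M: max(3, 12, 3) = 12
L-N-H-K-M: max(2, 8, 12, 13) = 13
L-N-H-M: max(2, 8, 3) = 8
The minimum achievable maximum is 8.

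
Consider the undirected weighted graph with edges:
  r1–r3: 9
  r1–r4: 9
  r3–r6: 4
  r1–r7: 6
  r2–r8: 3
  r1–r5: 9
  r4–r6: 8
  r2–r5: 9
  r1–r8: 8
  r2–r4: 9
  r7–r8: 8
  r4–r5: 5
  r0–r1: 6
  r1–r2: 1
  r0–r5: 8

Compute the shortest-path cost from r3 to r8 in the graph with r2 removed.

Checking several routes:
r3-r6-r4-r1-r8: 4 + 8 + 9 + 8 = 29
r3-r1-r8: 9 + 8 = 17
r3-r6-r4-r1-r7-r8: 4 + 8 + 9 + 6 + 8 = 35
r3-r6-r4-r5-r0-r1-r8: 4 + 8 + 5 + 8 + 6 + 8 = 39
r3-r6-r4-r5-r1-r8: 4 + 8 + 5 + 9 + 8 = 34
r3-r1-r7-r8: 9 + 6 + 8 = 23
The minimum is 17.

17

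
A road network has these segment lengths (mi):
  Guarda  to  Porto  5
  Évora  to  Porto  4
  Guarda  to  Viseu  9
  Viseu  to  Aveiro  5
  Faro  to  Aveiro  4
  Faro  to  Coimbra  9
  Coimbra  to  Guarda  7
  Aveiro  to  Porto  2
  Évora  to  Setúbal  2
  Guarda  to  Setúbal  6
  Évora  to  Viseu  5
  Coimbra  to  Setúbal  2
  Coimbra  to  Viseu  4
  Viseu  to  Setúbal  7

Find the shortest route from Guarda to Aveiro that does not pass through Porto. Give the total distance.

Some routes from Guarda to Aveiro avoiding Porto:
Guarda -> Viseu -> Aveiro: 9 + 5 = 14
Guarda -> Setúbal -> Évora -> Viseu -> Aveiro: 6 + 2 + 5 + 5 = 18
Guarda -> Setúbal -> Coimbra -> Viseu -> Aveiro: 6 + 2 + 4 + 5 = 17
Guarda -> Coimbra -> Viseu -> Aveiro: 7 + 4 + 5 = 16
Guarda -> Setúbal -> Viseu -> Aveiro: 6 + 7 + 5 = 18
Guarda -> Coimbra -> Faro -> Aveiro: 7 + 9 + 4 = 20
Shortest: 14 mi.

14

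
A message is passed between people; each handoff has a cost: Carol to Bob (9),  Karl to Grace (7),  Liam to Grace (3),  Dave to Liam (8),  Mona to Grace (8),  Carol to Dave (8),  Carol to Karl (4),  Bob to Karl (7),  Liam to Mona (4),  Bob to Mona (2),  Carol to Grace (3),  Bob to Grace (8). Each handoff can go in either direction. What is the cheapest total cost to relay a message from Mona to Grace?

7

Checking several routes:
Mona → Grace: 8
Mona → Bob → Carol → Grace: 2 + 9 + 3 = 14
Mona → Liam → Grace: 4 + 3 = 7
Mona → Bob → Karl → Grace: 2 + 7 + 7 = 16
Mona → Bob → Grace: 2 + 8 = 10
The minimum is 7.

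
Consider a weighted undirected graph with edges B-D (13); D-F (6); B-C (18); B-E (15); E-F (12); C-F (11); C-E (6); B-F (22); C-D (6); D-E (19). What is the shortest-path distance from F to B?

Comparing a few candidate routes:
F-E-B: 12 + 15 = 27
F-D-B: 6 + 13 = 19
F-C-B: 11 + 18 = 29
F-B: 22
F-C-D-B: 11 + 6 + 13 = 30
Best route has total 19.

19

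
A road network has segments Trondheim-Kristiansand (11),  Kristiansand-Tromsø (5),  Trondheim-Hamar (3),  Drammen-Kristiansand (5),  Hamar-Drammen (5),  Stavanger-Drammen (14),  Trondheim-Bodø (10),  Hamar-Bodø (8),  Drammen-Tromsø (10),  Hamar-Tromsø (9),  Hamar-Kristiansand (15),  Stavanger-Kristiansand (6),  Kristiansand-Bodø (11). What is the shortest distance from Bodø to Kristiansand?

11

Comparing a few candidate routes:
Bodø - Trondheim - Kristiansand: 10 + 11 = 21
Bodø - Kristiansand: 11
Bodø - Hamar - Drammen - Kristiansand: 8 + 5 + 5 = 18
Shortest: 11.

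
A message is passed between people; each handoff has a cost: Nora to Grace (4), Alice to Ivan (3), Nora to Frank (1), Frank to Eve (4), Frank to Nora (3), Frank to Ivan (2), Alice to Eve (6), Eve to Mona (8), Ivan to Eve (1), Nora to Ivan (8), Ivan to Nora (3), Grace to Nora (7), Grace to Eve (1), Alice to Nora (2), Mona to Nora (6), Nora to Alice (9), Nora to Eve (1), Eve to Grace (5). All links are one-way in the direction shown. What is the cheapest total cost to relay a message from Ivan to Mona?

Comparing a few candidate routes:
Ivan - Nora - Eve - Mona: 3 + 1 + 8 = 12
Ivan - Eve - Mona: 1 + 8 = 9
Ivan - Nora - Grace - Eve - Mona: 3 + 4 + 1 + 8 = 16
Best route has total 9.

9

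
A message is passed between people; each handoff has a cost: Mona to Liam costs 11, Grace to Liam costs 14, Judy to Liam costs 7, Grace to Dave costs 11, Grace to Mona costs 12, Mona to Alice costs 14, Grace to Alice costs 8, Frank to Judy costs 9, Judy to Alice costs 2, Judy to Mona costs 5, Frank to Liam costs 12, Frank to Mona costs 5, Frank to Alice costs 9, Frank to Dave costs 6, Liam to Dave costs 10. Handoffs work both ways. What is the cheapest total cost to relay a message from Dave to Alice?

15

Some routes from Dave to Alice:
Dave - Grace - Alice: 11 + 8 = 19
Dave - Liam - Judy - Alice: 10 + 7 + 2 = 19
Dave - Frank - Judy - Alice: 6 + 9 + 2 = 17
Dave - Frank - Alice: 6 + 9 = 15
Dave - Frank - Mona - Judy - Alice: 6 + 5 + 5 + 2 = 18
The minimum is 15.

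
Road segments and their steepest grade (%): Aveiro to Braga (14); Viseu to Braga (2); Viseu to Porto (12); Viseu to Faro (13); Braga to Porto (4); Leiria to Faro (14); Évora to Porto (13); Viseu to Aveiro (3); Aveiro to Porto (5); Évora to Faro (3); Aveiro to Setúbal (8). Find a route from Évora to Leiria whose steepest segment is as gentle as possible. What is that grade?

14

A few of the Évora→Leiria routes:
Évora -> Porto -> Aveiro -> Viseu -> Faro -> Leiria: max(13, 5, 3, 13, 14) = 14
Évora -> Porto -> Aveiro -> Braga -> Viseu -> Faro -> Leiria: max(13, 5, 14, 2, 13, 14) = 14
Évora -> Porto -> Braga -> Aveiro -> Viseu -> Faro -> Leiria: max(13, 4, 14, 3, 13, 14) = 14
Évora -> Porto -> Viseu -> Faro -> Leiria: max(13, 12, 13, 14) = 14
Évora -> Porto -> Braga -> Viseu -> Faro -> Leiria: max(13, 4, 2, 13, 14) = 14
The minimum achievable maximum is 14%.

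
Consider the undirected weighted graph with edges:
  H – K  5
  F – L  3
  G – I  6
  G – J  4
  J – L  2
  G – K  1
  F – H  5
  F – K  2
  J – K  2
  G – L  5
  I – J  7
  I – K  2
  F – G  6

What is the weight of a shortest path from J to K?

2

Comparing a few candidate routes:
J→L→G→K: 2 + 5 + 1 = 8
J→G→K: 4 + 1 = 5
J→K: 2
J→L→F→K: 2 + 3 + 2 = 7
The minimum is 2.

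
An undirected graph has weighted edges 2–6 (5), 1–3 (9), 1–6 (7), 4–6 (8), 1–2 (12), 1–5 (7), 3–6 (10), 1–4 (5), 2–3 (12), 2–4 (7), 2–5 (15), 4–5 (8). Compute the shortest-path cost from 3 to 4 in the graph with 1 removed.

Candidate routes:
3-6-2-4: 10 + 5 + 7 = 22
3-2-4: 12 + 7 = 19
3-6-2-5-4: 10 + 5 + 15 + 8 = 38
3-2-5-4: 12 + 15 + 8 = 35
3-2-6-4: 12 + 5 + 8 = 25
3-6-4: 10 + 8 = 18
Shortest: 18.

18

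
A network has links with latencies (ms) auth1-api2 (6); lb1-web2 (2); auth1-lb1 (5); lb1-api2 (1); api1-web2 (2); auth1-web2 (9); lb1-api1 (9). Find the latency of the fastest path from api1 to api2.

5

A few of the api1→api2 routes:
api1 → web2 → auth1 → lb1 → api2: 2 + 9 + 5 + 1 = 17
api1 → web2 → lb1 → auth1 → api2: 2 + 2 + 5 + 6 = 15
api1 → lb1 → api2: 9 + 1 = 10
api1 → lb1 → auth1 → api2: 9 + 5 + 6 = 20
api1 → web2 → auth1 → api2: 2 + 9 + 6 = 17
api1 → web2 → lb1 → api2: 2 + 2 + 1 = 5
Best route has total 5 ms.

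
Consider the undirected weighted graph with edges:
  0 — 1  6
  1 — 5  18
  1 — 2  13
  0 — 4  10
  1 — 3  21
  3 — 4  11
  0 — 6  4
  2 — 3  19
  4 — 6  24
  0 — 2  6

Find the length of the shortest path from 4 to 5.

34

A few of the 4→5 routes:
4 -> 3 -> 1 -> 5: 11 + 21 + 18 = 50
4 -> 0 -> 2 -> 1 -> 5: 10 + 6 + 13 + 18 = 47
4 -> 0 -> 1 -> 5: 10 + 6 + 18 = 34
Best route has total 34.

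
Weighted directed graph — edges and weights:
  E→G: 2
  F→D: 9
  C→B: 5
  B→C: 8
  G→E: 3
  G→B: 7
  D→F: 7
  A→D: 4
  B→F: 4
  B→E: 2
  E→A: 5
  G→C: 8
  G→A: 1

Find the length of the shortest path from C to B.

Paths from C to B:
C→B: 5
Shortest: 5.

5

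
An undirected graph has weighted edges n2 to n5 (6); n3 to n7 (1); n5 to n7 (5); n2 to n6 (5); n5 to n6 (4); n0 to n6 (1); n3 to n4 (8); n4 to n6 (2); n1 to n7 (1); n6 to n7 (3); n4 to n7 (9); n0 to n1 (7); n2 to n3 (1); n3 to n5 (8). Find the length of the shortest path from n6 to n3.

Comparing a few candidate routes:
n6 - n2 - n3: 5 + 1 = 6
n6 - n7 - n3: 3 + 1 = 4
n6 - n5 - n7 - n3: 4 + 5 + 1 = 10
Best route has total 4.

4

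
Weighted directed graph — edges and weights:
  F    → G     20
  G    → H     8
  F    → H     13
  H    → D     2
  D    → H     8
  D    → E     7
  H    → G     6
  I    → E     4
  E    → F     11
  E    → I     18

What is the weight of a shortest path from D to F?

Paths from D to F:
D → E → F: 7 + 11 = 18
Shortest: 18.

18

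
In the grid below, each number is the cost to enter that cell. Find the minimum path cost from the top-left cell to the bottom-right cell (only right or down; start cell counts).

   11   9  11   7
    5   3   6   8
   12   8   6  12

Path r0c0 → r1c0 → r1c1 → r1c2 → r2c2 → r2c3: 11 + 5 + 3 + 6 + 6 + 12 = 43.
(Top row then right column would cost 58.)

43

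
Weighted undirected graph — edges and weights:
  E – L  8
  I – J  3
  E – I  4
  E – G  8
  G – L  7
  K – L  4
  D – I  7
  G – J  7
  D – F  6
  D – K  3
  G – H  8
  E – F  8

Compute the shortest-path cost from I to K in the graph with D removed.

16

Candidate routes:
I - J - G - E - L - K: 3 + 7 + 8 + 8 + 4 = 30
I - E - G - L - K: 4 + 8 + 7 + 4 = 23
I - E - L - K: 4 + 8 + 4 = 16
I - J - G - L - K: 3 + 7 + 7 + 4 = 21
Best route has total 16.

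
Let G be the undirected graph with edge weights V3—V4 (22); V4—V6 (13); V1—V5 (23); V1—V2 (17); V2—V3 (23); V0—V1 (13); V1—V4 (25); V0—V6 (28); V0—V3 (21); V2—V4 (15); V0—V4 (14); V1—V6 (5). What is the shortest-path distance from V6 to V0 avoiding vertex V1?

Paths from V6 to V0 avoiding V1:
V6 - V4 - V2 - V3 - V0: 13 + 15 + 23 + 21 = 72
V6 - V0: 28
V6 - V4 - V0: 13 + 14 = 27
V6 - V4 - V3 - V0: 13 + 22 + 21 = 56
Shortest: 27.

27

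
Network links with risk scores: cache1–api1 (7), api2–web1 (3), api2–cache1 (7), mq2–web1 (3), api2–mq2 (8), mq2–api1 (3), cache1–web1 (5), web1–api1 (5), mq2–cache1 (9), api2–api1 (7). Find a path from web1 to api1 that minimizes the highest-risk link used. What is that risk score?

3

A few of the web1→api1 routes:
web1 - cache1 - api2 - api1: max(5, 7, 7) = 7
web1 - api1: max(5) = 5
web1 - cache1 - api1: max(5, 7) = 7
web1 - mq2 - api1: max(3, 3) = 3
The minimum achievable maximum is 3.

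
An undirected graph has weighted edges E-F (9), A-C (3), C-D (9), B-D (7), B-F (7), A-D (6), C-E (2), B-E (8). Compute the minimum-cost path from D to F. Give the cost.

14

Checking several routes:
D-A-C-E-F: 6 + 3 + 2 + 9 = 20
D-B-E-F: 7 + 8 + 9 = 24
D-C-E-F: 9 + 2 + 9 = 20
D-B-F: 7 + 7 = 14
Shortest: 14.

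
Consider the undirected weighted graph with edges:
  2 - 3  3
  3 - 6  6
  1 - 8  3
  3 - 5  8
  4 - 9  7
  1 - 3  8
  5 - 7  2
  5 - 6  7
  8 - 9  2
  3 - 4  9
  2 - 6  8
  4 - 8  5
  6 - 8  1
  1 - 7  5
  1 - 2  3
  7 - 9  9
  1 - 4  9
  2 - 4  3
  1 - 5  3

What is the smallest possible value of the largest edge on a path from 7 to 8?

3

Checking several routes:
7 -> 5 -> 1 -> 2 -> 3 -> 6 -> 8: max(2, 3, 3, 3, 6, 1) = 6
7 -> 5 -> 1 -> 8: max(2, 3, 3) = 3
7 -> 5 -> 1 -> 2 -> 4 -> 8: max(2, 3, 3, 3, 5) = 5
7 -> 1 -> 8: max(5, 3) = 5
7 -> 1 -> 2 -> 3 -> 6 -> 8: max(5, 3, 3, 6, 1) = 6
7 -> 1 -> 2 -> 4 -> 8: max(5, 3, 3, 5) = 5
The minimum achievable maximum is 3.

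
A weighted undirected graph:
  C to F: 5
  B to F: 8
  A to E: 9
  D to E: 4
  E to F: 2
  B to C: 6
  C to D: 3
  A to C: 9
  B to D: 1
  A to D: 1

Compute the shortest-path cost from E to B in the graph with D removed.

Paths from E to B avoiding D:
E-F-C-B: 2 + 5 + 6 = 13
E-F-B: 2 + 8 = 10
E-A-C-B: 9 + 9 + 6 = 24
E-A-C-F-B: 9 + 9 + 5 + 8 = 31
Best route has total 10.

10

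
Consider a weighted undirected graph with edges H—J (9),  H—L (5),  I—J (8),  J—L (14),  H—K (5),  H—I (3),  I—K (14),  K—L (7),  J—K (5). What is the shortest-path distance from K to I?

Comparing a few candidate routes:
K -> I: 14
K -> H -> I: 5 + 3 = 8
K -> J -> I: 5 + 8 = 13
The minimum is 8.

8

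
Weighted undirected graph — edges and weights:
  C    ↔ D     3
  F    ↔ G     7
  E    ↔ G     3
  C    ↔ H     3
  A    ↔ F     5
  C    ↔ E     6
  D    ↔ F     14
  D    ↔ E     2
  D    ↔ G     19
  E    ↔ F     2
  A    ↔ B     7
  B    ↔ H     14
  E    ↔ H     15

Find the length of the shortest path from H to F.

10

Comparing a few candidate routes:
H → C → E → F: 3 + 6 + 2 = 11
H → C → D → E → F: 3 + 3 + 2 + 2 = 10
H → E → F: 15 + 2 = 17
Best route has total 10.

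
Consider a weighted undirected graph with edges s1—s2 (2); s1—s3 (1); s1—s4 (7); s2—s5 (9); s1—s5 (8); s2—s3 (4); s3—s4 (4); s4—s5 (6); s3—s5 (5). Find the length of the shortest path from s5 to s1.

A few of the s5→s1 routes:
s5→s3→s2→s1: 5 + 4 + 2 = 11
s5→s1: 8
s5→s4→s3→s1: 6 + 4 + 1 = 11
s5→s4→s1: 6 + 7 = 13
s5→s2→s1: 9 + 2 = 11
s5→s3→s1: 5 + 1 = 6
The minimum is 6.

6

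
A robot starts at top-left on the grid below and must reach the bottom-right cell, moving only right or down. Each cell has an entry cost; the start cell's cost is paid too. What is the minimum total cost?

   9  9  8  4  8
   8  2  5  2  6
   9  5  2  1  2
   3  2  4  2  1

30

One optimal route is [0,0] → [1,0] → [1,1] → [1,2] → [1,3] → [2,3] → [2,4] → [3,4].
Its cost is 9 + 8 + 2 + 5 + 2 + 1 + 2 + 1 = 30.
(Top row then right column would cost 47.)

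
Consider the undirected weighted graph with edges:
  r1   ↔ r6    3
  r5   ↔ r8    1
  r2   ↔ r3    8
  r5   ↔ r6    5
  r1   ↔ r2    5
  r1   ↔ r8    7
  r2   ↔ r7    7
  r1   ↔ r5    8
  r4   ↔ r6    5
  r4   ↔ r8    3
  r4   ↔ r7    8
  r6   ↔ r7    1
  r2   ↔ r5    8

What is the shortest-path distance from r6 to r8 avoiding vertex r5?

8

Some routes from r6 to r8 avoiding r5:
r6 → r4 → r8: 5 + 3 = 8
r6 → r7 → r4 → r8: 1 + 8 + 3 = 12
r6 → r1 → r8: 3 + 7 = 10
Best route has total 8.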